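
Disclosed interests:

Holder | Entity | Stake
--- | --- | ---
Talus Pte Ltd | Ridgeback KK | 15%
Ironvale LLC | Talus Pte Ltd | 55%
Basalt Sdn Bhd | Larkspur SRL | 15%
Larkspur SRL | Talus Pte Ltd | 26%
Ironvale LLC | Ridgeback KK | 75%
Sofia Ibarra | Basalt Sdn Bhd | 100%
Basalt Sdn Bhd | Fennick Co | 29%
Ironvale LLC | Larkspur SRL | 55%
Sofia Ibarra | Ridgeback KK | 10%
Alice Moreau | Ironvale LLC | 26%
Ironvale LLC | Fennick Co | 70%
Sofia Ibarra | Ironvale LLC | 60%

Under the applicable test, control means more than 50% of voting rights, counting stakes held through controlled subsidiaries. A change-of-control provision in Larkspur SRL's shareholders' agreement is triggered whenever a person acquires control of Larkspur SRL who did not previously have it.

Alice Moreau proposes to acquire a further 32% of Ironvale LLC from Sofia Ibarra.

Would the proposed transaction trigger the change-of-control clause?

Yes

The purchase adds only to Alice's holdings (Sofia's stake shrinks), so Alice is the only person who could newly come to control Larkspur.
Alice's largest direct stake is 26% in Ironvale, which does not meet the threshold, so Alice controls no company.
Neither Alice nor any entity Alice controls holds any voting interest in Larkspur.
So before the transaction, Alice does not control Larkspur.
After the purchase, Alice's direct stake in Ironvale rises to 26% + 32% = 58%, and Sofia's stake falls to 28%.
Alice holds 58% of Ironvale, so Alice controls Ironvale.
Ironvale holds 55% of Larkspur, so Alice controls Larkspur.
Alice did not control Larkspur before and does after, so the clause is triggered.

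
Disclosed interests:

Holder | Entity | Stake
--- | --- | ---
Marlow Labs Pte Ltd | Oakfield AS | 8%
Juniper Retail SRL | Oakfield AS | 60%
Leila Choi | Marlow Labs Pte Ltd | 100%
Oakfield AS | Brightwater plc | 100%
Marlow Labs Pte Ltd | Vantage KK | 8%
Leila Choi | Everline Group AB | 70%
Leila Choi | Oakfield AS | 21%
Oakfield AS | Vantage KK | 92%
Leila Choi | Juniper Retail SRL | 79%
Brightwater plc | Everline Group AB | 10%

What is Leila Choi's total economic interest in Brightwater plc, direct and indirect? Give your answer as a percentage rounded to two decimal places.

Leila reaches Brightwater along 3 paths.
Via Juniper → Oakfield: 79% × 60% × 100% = 47.4%.
Via Oakfield: 21% × 100% = 21%.
Via Marlow → Oakfield: 100% × 8% × 100% = 8%.
Total: 47.4% + 21% + 8% = 76.4%.
Rounded: 76.40%.

76.40%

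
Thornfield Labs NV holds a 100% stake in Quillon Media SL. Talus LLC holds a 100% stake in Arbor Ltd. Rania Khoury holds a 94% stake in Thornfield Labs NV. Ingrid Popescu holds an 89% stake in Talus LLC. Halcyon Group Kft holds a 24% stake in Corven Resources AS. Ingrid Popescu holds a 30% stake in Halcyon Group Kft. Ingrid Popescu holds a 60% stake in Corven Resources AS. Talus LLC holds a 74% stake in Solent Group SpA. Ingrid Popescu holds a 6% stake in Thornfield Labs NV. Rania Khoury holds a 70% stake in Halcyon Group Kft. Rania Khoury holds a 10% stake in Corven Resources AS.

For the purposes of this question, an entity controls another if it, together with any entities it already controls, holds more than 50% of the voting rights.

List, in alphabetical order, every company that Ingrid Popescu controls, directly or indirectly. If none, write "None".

Ingrid holds 89% of Talus, so Ingrid controls Talus.
Talus holds 100% of Arbor, so Ingrid controls Arbor.
Talus holds 74% of Solent, so Ingrid controls Solent.
Ingrid holds 60% of Corven, so Ingrid controls Corven.
No other company's threshold is met.

Arbor Ltd, Corven Resources AS, Solent Group SpA, Talus LLC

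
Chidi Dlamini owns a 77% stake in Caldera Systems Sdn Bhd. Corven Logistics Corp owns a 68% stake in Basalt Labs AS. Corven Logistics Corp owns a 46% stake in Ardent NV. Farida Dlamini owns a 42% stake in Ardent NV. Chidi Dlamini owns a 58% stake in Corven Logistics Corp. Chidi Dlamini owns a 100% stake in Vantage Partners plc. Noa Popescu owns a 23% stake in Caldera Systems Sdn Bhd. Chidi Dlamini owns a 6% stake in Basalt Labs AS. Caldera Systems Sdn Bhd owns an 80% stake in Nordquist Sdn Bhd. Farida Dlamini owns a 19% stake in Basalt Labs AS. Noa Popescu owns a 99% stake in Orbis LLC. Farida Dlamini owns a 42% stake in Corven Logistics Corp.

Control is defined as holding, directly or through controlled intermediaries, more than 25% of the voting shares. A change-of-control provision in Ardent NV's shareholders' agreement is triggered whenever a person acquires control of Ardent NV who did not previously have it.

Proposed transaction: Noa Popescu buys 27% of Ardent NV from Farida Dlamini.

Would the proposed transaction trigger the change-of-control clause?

Yes

The purchase adds only to Noa's holdings (Farida's stake shrinks), so Noa is the only person who could newly come to control Ardent.
Noa holds 99% of Orbis, so Noa controls Orbis.
Neither Noa nor any entity Noa controls holds any voting interest in Ardent.
So before the transaction, Noa does not control Ardent.
After the purchase, Noa holds 27% of Ardent directly, and Farida's stake falls to 15%.
Noa holds 27% of Ardent, so Noa controls Ardent.
Noa did not control Ardent before and does after, so the clause is triggered.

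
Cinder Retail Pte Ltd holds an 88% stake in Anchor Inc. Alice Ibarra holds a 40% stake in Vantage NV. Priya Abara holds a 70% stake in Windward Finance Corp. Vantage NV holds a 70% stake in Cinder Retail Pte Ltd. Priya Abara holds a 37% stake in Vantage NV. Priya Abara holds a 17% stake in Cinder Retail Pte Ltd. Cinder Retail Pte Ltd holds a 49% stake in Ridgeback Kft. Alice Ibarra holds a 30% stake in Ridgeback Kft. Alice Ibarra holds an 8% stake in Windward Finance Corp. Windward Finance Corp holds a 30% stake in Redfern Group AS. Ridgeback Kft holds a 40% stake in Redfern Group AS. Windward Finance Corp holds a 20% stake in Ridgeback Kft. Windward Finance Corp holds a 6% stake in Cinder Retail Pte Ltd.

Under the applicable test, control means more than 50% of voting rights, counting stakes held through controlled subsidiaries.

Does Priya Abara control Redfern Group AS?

No

Priya holds 70% of Windward, so Priya controls Windward.
In Redfern, Priya's side holds only 30%, not > 50%.
So Priya does not control Redfern.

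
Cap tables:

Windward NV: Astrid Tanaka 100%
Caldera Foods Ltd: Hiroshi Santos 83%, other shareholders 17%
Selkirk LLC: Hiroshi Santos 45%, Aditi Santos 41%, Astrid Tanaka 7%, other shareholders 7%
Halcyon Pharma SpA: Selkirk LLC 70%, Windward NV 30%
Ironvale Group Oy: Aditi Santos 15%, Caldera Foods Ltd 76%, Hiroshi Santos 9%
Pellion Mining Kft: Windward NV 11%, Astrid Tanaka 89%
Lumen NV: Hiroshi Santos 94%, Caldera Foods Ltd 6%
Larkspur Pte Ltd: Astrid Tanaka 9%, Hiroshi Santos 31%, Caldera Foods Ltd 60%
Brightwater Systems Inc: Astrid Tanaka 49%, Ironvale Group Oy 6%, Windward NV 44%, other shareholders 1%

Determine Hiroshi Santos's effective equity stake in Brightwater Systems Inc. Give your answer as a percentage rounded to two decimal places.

4.32%

Hiroshi reaches Brightwater along 2 paths.
Via Caldera → Ironvale: 83% × 76% × 6% = 3.7848%.
Via Ironvale: 9% × 6% = 0.54%.
Total: 3.7848% + 0.54% = 4.3248%.
Rounded: 4.32%.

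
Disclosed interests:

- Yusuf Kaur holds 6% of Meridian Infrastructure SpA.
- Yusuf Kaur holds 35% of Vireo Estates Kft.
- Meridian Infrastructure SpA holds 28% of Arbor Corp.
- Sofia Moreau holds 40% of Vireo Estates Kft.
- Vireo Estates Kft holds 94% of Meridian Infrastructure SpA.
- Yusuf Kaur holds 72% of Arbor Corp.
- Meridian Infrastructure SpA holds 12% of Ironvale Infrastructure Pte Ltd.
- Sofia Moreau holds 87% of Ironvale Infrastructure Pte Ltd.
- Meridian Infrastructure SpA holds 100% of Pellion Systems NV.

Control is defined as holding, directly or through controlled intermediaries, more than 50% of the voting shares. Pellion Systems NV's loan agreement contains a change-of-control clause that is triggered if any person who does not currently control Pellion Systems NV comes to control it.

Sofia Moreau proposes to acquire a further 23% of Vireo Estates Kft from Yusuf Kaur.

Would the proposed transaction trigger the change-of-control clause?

Yes

The purchase adds only to Sofia's holdings (Yusuf's stake shrinks), so Sofia is the only person who could newly come to control Pellion.
Sofia holds 87% of Ironvale, so Sofia controls Ironvale.
Neither Sofia nor any entity Sofia controls holds any voting interest in Pellion.
So before the transaction, Sofia does not control Pellion.
After the purchase, Sofia's direct stake in Vireo rises to 40% + 23% = 63%, and Yusuf's stake falls to 12%.
Sofia holds 63% of Vireo, so Sofia controls Vireo.
Vireo holds 94% of Meridian, so Sofia controls Meridian.
Meridian holds 100% of Pellion, so Sofia controls Pellion.
Sofia did not control Pellion before and does after, so the clause is triggered.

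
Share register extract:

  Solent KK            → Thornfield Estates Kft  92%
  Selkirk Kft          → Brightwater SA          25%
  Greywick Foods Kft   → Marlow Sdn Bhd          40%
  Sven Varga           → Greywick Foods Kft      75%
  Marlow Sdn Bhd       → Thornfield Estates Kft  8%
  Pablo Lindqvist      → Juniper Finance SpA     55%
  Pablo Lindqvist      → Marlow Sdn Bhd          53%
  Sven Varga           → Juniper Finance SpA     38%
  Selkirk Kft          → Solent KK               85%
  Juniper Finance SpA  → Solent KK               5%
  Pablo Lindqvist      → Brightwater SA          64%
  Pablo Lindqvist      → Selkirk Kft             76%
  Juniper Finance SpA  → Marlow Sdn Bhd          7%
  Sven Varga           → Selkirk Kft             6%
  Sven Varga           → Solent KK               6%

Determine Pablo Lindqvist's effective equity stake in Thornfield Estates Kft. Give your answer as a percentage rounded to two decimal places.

Pablo reaches Thornfield along 4 paths.
Via Selkirk → Solent: 76% × 85% × 92% = 59.432%.
Via Juniper → Solent: 55% × 5% × 92% = 2.53%.
Via Juniper → Marlow: 55% × 7% × 8% = 0.308%.
Via Marlow: 53% × 8% = 4.24%.
Total: 59.432% + 2.53% + 0.308% + 4.24% = 66.51%.

66.51%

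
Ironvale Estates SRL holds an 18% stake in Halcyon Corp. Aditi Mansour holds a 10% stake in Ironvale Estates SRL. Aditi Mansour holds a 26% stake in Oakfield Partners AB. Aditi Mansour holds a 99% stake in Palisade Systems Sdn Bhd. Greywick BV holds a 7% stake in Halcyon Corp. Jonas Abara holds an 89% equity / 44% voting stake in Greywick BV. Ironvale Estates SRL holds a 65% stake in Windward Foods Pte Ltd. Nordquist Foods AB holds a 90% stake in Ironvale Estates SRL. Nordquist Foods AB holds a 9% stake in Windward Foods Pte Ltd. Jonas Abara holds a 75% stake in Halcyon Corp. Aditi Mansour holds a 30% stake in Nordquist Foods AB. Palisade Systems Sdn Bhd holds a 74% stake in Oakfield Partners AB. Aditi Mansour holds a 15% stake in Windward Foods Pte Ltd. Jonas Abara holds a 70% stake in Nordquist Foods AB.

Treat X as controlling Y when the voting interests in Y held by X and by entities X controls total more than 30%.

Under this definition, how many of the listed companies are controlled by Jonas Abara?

5

Jonas holds 70% of Nordquist, so Jonas controls Nordquist.
Jonas holds 44% of Greywick, so Jonas controls Greywick.
Nordquist holds 90% of Ironvale, so Jonas controls Ironvale.
Ironvale and Nordquist together hold 65% + 9% = 74% of Windward, so Jonas controls Windward.
Ironvale and Jonas and Greywick together hold 18% + 75% + 7% = 100% of Halcyon, so Jonas controls Halcyon.
No other company's threshold is met.
Jonas controls 5 companies.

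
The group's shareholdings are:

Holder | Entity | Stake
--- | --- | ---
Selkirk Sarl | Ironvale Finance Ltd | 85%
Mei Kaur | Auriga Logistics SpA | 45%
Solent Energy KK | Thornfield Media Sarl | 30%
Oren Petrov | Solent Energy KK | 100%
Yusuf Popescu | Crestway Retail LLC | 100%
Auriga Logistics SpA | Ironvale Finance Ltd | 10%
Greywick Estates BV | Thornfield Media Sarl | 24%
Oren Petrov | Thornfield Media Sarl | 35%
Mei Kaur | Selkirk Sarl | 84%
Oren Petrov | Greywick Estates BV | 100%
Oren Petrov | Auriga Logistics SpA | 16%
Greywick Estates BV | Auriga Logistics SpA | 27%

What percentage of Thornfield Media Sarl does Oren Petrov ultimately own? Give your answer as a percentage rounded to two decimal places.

Oren reaches Thornfield along 3 paths.
Via Greywick: 100% × 24% = 24%.
Direct stake: 35% = 35%.
Via Solent: 100% × 30% = 30%.
Total: 24% + 35% + 30% = 89%.
Rounded: 89.00%.

89.00%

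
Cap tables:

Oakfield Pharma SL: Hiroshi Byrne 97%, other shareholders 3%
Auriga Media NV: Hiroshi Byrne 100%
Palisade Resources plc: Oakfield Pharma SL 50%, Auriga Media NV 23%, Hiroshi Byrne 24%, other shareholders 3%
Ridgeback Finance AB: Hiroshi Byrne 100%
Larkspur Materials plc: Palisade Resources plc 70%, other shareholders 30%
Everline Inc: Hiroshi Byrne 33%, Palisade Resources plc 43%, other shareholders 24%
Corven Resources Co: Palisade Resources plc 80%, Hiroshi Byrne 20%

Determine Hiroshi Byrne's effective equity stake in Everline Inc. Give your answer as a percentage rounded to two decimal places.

74.07%

Hiroshi reaches Everline along 4 paths.
Direct stake: 33% = 33%.
Via Oakfield → Palisade: 97% × 50% × 43% = 20.855%.
Via Auriga → Palisade: 100% × 23% × 43% = 9.89%.
Via Palisade: 24% × 43% = 10.32%.
Total: 33% + 20.855% + 9.89% + 10.32% = 74.065%.
Rounded: 74.07%.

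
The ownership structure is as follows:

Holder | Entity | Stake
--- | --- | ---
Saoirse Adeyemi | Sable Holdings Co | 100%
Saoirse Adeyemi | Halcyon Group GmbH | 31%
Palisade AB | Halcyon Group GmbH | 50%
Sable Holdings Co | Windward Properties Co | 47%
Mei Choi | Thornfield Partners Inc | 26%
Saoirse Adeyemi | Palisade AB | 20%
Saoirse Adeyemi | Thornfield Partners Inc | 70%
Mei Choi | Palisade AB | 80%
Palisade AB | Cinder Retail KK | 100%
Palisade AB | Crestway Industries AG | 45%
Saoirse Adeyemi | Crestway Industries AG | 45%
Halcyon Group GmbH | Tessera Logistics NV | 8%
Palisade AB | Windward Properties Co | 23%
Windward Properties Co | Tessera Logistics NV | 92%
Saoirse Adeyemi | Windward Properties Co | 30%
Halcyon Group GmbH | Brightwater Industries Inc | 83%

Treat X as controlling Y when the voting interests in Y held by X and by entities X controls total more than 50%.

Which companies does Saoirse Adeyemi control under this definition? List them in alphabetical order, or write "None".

Saoirse holds 70% of Thornfield, so Saoirse controls Thornfield.
Saoirse holds 100% of Sable, so Saoirse controls Sable.
Saoirse and Sable together hold 30% + 47% = 77% of Windward, so Saoirse controls Windward.
Windward holds 92% of Tessera, so Saoirse controls Tessera.
No other company's threshold is met.

Sable Holdings Co, Tessera Logistics NV, Thornfield Partners Inc, Windward Properties Co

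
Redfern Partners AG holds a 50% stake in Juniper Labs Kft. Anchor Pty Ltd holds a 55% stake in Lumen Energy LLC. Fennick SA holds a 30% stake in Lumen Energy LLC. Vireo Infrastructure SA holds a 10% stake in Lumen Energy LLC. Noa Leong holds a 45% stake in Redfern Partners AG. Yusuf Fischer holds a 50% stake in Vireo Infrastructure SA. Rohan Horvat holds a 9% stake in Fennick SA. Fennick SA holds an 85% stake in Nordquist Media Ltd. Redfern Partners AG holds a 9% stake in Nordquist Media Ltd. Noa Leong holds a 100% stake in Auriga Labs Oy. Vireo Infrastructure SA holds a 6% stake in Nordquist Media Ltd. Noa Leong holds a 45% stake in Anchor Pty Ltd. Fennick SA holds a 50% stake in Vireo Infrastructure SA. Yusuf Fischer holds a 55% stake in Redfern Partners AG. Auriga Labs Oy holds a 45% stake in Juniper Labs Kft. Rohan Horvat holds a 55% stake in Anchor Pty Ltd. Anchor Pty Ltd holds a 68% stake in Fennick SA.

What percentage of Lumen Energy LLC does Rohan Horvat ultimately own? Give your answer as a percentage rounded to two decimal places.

Rohan reaches Lumen along 5 paths.
Via Anchor → Fennick → Vireo: 55% × 68% × 50% × 10% = 1.87%.
Via Fennick → Vireo: 9% × 50% × 10% = 0.45%.
Via Anchor: 55% × 55% = 30.25%.
Via Anchor → Fennick: 55% × 68% × 30% = 11.22%.
Via Fennick: 9% × 30% = 2.7%.
Total: 1.87% + 0.45% + 30.25% + 11.22% + 2.7% = 46.49%.

46.49%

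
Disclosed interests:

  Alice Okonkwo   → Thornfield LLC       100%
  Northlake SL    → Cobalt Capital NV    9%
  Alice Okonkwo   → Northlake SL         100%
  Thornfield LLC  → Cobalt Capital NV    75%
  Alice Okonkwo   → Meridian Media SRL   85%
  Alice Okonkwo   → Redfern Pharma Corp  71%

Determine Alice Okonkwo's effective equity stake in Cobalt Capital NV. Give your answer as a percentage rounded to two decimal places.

84.00%

Alice reaches Cobalt along 2 paths.
Via Northlake: 100% × 9% = 9%.
Via Thornfield: 100% × 75% = 75%.
Total: 9% + 75% = 84%.
Rounded: 84.00%.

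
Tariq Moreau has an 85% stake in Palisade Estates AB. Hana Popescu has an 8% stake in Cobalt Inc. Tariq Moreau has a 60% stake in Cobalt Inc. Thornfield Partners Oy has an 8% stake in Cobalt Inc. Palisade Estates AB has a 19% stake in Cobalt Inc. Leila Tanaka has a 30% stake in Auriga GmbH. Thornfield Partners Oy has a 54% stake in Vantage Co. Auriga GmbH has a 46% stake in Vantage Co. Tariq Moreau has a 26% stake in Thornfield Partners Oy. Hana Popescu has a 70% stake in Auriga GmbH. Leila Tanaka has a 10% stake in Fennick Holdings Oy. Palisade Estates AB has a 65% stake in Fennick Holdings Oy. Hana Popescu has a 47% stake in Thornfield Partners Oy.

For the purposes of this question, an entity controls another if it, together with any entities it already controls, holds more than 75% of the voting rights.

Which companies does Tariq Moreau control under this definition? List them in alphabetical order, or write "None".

Cobalt Inc, Palisade Estates AB

Tariq holds 85% of Palisade, so Tariq controls Palisade.
Tariq and Palisade together hold 60% + 19% = 79% of Cobalt, so Tariq controls Cobalt.
No other company's threshold is met.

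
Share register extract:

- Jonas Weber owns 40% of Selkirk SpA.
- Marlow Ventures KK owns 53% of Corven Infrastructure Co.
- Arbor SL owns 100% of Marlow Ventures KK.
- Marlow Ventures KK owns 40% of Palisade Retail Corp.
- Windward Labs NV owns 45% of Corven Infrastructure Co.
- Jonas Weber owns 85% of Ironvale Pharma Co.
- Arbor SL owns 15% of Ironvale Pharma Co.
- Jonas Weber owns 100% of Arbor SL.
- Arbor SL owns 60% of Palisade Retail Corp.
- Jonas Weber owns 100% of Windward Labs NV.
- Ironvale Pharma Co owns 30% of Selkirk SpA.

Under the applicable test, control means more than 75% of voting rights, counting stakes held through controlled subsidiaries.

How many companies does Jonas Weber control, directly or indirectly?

Jonas holds 100% of Arbor, so Jonas controls Arbor.
Arbor and Jonas together hold 15% + 85% = 100% of Ironvale, so Jonas controls Ironvale.
Arbor holds 100% of Marlow, so Jonas controls Marlow.
Jonas holds 100% of Windward, so Jonas controls Windward.
Marlow and Windward together hold 53% + 45% = 98% of Corven, so Jonas controls Corven.
Arbor and Marlow together hold 60% + 40% = 100% of Palisade, so Jonas controls Palisade.
No other company's threshold is met.
Jonas controls 6 companies.

6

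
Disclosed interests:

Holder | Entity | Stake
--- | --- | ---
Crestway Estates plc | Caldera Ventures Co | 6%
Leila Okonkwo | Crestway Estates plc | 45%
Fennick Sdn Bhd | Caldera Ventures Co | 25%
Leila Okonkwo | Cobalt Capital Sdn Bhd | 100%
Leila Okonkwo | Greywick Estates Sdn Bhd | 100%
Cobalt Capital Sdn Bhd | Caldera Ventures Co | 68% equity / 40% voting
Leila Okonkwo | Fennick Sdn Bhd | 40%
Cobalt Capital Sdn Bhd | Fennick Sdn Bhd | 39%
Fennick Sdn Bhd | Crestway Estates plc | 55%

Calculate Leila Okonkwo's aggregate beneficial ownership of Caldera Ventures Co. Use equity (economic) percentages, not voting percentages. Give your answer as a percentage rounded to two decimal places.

Leila reaches Caldera along 6 paths.
Via Cobalt: 100% × 68% = 68%.
Via Cobalt → Fennick: 100% × 39% × 25% = 9.75%.
Via Fennick: 40% × 25% = 10%.
Via Crestway: 45% × 6% = 2.7%.
Via Cobalt → Fennick → Crestway: 100% × 39% × 55% × 6% = 1.287%.
Via Fennick → Crestway: 40% × 55% × 6% = 1.32%.
Total: 68% + 9.75% + 10% + 2.7% + 1.287% + 1.32% = 93.057%.
Rounded: 93.06%.

93.06%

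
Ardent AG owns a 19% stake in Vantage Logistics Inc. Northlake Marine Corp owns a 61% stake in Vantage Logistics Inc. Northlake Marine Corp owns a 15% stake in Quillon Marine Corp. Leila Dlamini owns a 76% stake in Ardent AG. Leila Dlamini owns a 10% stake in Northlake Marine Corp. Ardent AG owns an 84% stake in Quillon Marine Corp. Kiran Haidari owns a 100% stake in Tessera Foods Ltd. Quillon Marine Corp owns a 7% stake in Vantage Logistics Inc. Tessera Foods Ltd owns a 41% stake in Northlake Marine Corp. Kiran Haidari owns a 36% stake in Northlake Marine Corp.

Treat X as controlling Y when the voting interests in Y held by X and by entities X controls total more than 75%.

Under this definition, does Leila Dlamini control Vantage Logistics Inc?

Leila holds 76% of Ardent, so Leila controls Ardent.
Ardent holds 84% of Quillon, so Leila controls Quillon.
In Vantage, Leila's side holds only 19% + 7% = 26%, not > 75%.
So Leila does not control Vantage.

No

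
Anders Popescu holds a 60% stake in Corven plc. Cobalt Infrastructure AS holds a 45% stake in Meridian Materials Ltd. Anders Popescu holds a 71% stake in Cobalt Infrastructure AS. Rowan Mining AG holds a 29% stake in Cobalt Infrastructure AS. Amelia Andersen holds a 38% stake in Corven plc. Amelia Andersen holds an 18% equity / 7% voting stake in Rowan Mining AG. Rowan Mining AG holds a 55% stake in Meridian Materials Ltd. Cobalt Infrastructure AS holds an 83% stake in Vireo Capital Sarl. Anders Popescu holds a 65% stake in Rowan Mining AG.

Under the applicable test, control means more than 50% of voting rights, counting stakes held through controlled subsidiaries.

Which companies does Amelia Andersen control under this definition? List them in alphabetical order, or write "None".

Amelia's largest direct stake is 38% in Corven, which does not meet the threshold.

None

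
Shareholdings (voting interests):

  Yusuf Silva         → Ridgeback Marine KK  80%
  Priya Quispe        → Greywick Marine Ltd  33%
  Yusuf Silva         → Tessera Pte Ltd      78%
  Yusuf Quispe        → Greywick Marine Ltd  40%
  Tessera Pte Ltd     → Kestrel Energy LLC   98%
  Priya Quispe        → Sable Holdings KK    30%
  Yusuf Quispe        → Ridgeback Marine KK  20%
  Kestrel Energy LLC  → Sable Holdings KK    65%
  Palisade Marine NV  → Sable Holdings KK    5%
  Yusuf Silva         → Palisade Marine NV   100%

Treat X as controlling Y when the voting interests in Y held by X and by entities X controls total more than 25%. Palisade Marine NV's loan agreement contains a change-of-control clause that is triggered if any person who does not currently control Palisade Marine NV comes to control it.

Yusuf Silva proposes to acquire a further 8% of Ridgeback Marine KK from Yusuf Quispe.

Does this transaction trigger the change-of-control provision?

No

The purchase adds only to Yusuf Silva's holdings (Yusuf Quispe's stake shrinks), so Yusuf Silva is the only person who could newly come to control Palisade.
Yusuf Silva holds 100% of Palisade, so Yusuf Silva controls Palisade.
So Yusuf Silva already controls Palisade before the transaction.
After the purchase, Yusuf Silva's direct stake in Ridgeback rises to 80% + 8% = 88%, and Yusuf Quispe's stake falls to 12%.
Yusuf Silva controlled Palisade already, so this is not a new person acquiring control; every other person's position is unchanged or reduced.
No new person acquires control, so the clause is not triggered.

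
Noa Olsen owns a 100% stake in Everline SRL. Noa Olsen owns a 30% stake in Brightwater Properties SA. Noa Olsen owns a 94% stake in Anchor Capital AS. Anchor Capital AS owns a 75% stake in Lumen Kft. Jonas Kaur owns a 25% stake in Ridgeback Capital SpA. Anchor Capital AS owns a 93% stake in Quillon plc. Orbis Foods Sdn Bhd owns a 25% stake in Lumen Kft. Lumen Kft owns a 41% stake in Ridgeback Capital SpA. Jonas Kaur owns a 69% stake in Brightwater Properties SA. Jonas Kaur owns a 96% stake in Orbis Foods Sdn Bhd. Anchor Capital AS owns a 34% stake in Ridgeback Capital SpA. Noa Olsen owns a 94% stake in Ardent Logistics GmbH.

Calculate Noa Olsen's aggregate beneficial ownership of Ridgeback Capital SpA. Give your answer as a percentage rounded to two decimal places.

Noa reaches Ridgeback along 2 paths.
Via Anchor: 94% × 34% = 31.96%.
Via Anchor → Lumen: 94% × 75% × 41% = 28.905%.
Total: 31.96% + 28.905% = 60.865%.
Rounded: 60.87%.

60.87%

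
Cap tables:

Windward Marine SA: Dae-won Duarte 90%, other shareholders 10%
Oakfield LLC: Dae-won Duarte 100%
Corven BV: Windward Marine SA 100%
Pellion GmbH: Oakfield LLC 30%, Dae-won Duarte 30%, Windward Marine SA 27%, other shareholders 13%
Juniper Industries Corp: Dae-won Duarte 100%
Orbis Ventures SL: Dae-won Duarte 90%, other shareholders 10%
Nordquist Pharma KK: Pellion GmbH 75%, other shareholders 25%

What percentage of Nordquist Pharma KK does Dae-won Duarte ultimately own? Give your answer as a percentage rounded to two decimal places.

Dae-won reaches Nordquist along 3 paths.
Via Oakfield → Pellion: 100% × 30% × 75% = 22.5%.
Via Pellion: 30% × 75% = 22.5%.
Via Windward → Pellion: 90% × 27% × 75% = 18.225%.
Total: 22.5% + 22.5% + 18.225% = 63.225%.
Rounded: 63.23%.

63.23%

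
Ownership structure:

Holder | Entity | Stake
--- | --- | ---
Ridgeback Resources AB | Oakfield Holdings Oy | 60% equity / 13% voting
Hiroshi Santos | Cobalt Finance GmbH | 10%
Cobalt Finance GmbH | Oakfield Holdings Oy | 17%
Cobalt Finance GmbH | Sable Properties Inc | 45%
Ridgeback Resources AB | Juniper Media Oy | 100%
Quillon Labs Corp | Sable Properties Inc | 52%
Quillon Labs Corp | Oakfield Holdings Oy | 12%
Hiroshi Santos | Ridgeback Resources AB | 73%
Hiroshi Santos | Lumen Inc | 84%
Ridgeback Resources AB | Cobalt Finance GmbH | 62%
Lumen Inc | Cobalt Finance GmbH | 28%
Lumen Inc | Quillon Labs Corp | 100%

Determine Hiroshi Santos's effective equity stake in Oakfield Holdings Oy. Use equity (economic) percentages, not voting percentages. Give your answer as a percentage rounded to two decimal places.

Hiroshi reaches Oakfield along 5 paths.
Via Ridgeback → Cobalt: 73% × 62% × 17% = 7.6942%.
Via Cobalt: 10% × 17% = 1.7%.
Via Lumen → Cobalt: 84% × 28% × 17% = 3.9984%.
Via Ridgeback: 73% × 60% = 43.8%.
Via Lumen → Quillon: 84% × 100% × 12% = 10.08%.
Total: 7.6942% + 1.7% + 3.9984% + 43.8% + 10.08% = 67.2726%.
Rounded: 67.27%.

67.27%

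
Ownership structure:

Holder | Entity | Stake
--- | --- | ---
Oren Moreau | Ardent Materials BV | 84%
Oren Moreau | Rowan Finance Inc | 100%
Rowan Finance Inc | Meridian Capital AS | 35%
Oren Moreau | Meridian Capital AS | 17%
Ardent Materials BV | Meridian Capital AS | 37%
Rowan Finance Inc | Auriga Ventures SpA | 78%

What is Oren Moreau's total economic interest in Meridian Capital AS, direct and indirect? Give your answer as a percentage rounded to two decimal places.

Oren reaches Meridian along 3 paths.
Via Rowan: 100% × 35% = 35%.
Direct stake: 17% = 17%.
Via Ardent: 84% × 37% = 31.08%.
Total: 35% + 17% + 31.08% = 83.08%.

83.08%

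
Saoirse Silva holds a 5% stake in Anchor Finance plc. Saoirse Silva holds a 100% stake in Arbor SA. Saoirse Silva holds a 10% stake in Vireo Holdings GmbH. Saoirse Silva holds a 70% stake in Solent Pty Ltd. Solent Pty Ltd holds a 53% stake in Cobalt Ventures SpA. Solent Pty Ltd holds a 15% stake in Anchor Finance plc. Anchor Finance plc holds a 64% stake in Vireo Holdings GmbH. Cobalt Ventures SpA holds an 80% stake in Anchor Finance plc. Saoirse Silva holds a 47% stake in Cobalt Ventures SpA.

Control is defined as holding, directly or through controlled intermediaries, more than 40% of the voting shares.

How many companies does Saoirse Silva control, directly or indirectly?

Saoirse holds 100% of Arbor, so Saoirse controls Arbor.
Saoirse holds 70% of Solent, so Saoirse controls Solent.
Saoirse and Solent together hold 47% + 53% = 100% of Cobalt, so Saoirse controls Cobalt.
Saoirse and Cobalt and Solent together hold 5% + 80% + 15% = 100% of Anchor, so Saoirse controls Anchor.
Saoirse and Anchor together hold 10% + 64% = 74% of Vireo, so Saoirse controls Vireo.
Saoirse controls 5 companies.

5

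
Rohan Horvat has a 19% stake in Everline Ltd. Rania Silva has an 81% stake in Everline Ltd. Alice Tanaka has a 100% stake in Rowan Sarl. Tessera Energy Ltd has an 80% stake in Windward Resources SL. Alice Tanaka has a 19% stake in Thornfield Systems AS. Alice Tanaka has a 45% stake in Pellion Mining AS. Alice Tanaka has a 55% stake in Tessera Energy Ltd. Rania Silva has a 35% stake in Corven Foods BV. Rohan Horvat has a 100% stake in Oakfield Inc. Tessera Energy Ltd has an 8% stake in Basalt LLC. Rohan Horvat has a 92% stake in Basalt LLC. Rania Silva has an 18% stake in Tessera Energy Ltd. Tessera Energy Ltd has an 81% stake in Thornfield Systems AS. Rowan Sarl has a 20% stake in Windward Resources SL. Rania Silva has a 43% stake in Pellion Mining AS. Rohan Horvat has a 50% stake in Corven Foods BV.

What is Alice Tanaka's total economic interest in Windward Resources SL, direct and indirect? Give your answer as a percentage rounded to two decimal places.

Alice reaches Windward along 2 paths.
Via Rowan: 100% × 20% = 20%.
Via Tessera: 55% × 80% = 44%.
Total: 20% + 44% = 64%.
Rounded: 64.00%.

64.00%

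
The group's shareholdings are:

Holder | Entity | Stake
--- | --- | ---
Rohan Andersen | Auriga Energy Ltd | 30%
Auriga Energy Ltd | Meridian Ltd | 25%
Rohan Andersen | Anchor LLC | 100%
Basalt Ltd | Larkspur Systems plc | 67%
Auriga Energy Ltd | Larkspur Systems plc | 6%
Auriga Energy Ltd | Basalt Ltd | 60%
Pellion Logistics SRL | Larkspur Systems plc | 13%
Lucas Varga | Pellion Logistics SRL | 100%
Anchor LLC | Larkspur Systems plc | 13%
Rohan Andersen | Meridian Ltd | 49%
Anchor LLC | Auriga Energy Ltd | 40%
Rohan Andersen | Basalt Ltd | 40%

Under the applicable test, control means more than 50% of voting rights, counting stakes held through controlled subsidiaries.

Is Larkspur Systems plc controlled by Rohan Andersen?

Yes

Rohan holds 100% of Anchor, so Rohan controls Anchor.
Anchor and Rohan together hold 40% + 30% = 70% of Auriga, so Rohan controls Auriga.
Auriga and Rohan together hold 60% + 40% = 100% of Basalt, so Rohan controls Basalt.
Auriga and Basalt and Anchor together hold 6% + 67% + 13% = 86% of Larkspur, so Rohan controls Larkspur.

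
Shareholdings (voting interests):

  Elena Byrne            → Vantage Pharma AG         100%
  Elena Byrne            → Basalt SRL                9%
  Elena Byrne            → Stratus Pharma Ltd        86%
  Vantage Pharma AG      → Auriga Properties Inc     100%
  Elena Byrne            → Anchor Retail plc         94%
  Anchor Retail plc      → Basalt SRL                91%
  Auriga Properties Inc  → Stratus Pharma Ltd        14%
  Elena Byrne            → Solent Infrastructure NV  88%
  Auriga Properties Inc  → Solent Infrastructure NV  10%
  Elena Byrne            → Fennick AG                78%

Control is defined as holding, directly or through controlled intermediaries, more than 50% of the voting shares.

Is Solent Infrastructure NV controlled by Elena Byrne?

Yes

Elena holds 100% of Vantage, so Elena controls Vantage.
Vantage holds 100% of Auriga, so Elena controls Auriga.
Elena and Auriga together hold 88% + 10% = 98% of Solent, so Elena controls Solent.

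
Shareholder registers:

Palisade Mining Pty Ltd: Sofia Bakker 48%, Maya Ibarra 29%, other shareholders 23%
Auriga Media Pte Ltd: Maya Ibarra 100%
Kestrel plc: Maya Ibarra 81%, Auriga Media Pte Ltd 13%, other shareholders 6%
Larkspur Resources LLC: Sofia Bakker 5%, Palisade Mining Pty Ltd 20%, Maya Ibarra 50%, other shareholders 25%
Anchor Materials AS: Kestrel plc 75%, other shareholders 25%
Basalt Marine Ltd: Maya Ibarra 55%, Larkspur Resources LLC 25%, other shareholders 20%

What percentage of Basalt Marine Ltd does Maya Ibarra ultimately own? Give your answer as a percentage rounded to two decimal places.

Maya reaches Basalt along 3 paths.
Direct stake: 55% = 55%.
Via Palisade → Larkspur: 29% × 20% × 25% = 1.45%.
Via Larkspur: 50% × 25% = 12.5%.
Total: 55% + 1.45% + 12.5% = 68.95%.

68.95%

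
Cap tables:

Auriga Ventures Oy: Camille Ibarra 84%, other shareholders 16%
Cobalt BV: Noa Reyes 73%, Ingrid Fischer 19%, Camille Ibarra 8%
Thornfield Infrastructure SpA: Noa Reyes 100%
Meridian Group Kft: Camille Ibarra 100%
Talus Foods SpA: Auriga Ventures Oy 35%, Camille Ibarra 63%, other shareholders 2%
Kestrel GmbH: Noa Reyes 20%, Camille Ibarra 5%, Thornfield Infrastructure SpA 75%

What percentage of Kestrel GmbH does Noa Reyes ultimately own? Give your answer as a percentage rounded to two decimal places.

95.00%

Noa reaches Kestrel along 2 paths.
Direct stake: 20% = 20%.
Via Thornfield: 100% × 75% = 75%.
Total: 20% + 75% = 95%.
Rounded: 95.00%.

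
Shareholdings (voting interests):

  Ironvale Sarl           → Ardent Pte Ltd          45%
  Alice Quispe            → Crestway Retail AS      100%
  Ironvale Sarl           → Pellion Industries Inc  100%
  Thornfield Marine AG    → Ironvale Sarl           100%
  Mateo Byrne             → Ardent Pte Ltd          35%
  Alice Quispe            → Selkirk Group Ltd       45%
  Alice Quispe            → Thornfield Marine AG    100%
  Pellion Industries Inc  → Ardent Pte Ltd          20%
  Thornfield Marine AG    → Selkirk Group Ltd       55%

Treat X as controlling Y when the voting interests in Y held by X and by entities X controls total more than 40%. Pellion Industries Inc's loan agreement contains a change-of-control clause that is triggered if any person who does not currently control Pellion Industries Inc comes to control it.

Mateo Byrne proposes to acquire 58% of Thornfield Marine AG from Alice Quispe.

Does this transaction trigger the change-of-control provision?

The purchase adds only to Mateo's holdings (Alice's stake shrinks), so Mateo is the only person who could newly come to control Pellion.
Mateo's largest direct stake is 35% in Ardent, which does not meet the threshold, so Mateo controls no company.
Neither Mateo nor any entity Mateo controls holds any voting interest in Pellion.
So before the transaction, Mateo does not control Pellion.
After the purchase, Mateo holds 58% of Thornfield directly, and Alice's stake falls to 42%.
Mateo holds 58% of Thornfield, so Mateo controls Thornfield.
Thornfield holds 100% of Ironvale, so Mateo controls Ironvale.
Ironvale holds 100% of Pellion, so Mateo controls Pellion.
Mateo did not control Pellion before and does after, so the clause is triggered.

Yes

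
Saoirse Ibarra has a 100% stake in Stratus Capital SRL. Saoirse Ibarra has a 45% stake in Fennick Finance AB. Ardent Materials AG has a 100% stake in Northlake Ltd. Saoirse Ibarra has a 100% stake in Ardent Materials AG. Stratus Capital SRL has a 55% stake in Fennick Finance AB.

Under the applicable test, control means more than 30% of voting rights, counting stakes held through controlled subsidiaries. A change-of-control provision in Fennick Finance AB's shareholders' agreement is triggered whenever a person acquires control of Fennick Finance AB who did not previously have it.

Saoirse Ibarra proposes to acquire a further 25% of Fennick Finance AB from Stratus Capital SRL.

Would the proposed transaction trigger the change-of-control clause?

No

The purchase adds only to Saoirse's holdings (Stratus's stake shrinks), so Saoirse is the only person who could newly come to control Fennick.
Saoirse holds 100% of Stratus, so Saoirse controls Stratus.
Stratus and Saoirse together hold 55% + 45% = 100% of Fennick, so Saoirse controls Fennick.
So Saoirse already controls Fennick before the transaction.
After the purchase, Saoirse's direct stake in Fennick rises to 45% + 25% = 70%, and Stratus's stake falls to 30%.
Saoirse controlled Fennick already, so this is not a new person acquiring control; every other person's position is unchanged or reduced.
No new person acquires control, so the clause is not triggered.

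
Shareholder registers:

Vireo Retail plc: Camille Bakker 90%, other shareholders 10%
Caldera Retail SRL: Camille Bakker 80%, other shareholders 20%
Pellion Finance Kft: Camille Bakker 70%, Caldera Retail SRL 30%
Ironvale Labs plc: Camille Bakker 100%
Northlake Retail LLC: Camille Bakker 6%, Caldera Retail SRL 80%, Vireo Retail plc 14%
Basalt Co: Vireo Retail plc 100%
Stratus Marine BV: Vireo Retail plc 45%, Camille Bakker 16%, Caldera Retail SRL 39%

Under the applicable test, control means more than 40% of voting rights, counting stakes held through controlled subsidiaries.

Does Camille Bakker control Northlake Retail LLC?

Yes

Camille holds 80% of Caldera, so Camille controls Caldera.
Camille holds 90% of Vireo, so Camille controls Vireo.
Camille and Caldera and Vireo together hold 6% + 80% + 14% = 100% of Northlake, so Camille controls Northlake.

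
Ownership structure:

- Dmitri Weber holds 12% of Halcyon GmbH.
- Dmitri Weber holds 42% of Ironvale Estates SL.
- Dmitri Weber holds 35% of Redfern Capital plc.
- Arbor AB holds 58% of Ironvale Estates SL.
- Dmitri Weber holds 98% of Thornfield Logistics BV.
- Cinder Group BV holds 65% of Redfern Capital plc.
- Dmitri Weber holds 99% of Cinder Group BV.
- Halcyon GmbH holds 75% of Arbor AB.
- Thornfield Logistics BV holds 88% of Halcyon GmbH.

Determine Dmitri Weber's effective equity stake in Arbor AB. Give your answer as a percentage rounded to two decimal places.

Dmitri reaches Arbor along 2 paths.
Via Halcyon: 12% × 75% = 9%.
Via Thornfield → Halcyon: 98% × 88% × 75% = 64.68%.
Total: 9% + 64.68% = 73.68%.

73.68%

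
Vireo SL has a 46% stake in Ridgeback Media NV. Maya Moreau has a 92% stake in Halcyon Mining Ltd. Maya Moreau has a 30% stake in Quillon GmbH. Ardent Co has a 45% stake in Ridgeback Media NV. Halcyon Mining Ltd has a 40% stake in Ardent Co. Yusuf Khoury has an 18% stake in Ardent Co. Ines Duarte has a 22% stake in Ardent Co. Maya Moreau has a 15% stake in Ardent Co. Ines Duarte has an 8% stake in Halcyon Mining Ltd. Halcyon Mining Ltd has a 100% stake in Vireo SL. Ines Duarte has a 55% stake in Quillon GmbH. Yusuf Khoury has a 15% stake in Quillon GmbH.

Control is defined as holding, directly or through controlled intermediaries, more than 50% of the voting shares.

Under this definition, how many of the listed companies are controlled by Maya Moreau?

Maya holds 92% of Halcyon, so Maya controls Halcyon.
Halcyon holds 100% of Vireo, so Maya controls Vireo.
Halcyon and Maya together hold 40% + 15% = 55% of Ardent, so Maya controls Ardent.
Ardent and Vireo together hold 45% + 46% = 91% of Ridgeback, so Maya controls Ridgeback.
No other company's threshold is met.
Maya controls 4 companies.

4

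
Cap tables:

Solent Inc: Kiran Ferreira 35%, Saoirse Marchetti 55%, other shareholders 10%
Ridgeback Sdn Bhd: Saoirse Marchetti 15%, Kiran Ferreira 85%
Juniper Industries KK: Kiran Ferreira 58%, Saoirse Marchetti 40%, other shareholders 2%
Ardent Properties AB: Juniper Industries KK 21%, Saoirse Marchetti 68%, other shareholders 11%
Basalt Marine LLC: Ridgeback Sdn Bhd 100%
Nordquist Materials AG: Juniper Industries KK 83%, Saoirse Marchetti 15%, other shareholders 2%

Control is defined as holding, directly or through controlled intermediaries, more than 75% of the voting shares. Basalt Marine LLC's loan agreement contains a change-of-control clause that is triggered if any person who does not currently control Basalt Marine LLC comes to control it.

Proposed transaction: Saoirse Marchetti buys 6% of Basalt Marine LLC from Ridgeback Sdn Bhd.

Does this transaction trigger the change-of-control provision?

The purchase adds only to Saoirse's holdings (Ridgeback's stake shrinks), so Saoirse is the only person who could newly come to control Basalt.
Saoirse's largest direct stake is 68% in Ardent, which does not meet the threshold, so Saoirse controls no company.
Neither Saoirse nor any entity Saoirse controls holds any voting interest in Basalt.
So before the transaction, Saoirse does not control Basalt.
After the purchase, Saoirse holds 6% of Basalt directly, and Ridgeback's stake falls to 94%.
After the transaction, Saoirse's side holds 6% of Basalt, not > 75%, so Saoirse still does not control Basalt.
No new person acquires control, so the clause is not triggered.

No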